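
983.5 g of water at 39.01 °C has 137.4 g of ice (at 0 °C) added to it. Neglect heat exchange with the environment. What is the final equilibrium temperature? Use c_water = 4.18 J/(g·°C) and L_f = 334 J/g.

T_f ≈ 24.4 °C

Conservation of energy gives ΣQ = 0:
latent heat to melt: 137.4×334 = 45892; meltwater 0→T: 137.4×4.18×T = 574.33 T; water: 4111(T − 39.01)
4685.4 T = 160371 − 45892 = 114480
T ≈ 24.43 °C. Since T > 0 °C, the all-ice-melts assumption holds.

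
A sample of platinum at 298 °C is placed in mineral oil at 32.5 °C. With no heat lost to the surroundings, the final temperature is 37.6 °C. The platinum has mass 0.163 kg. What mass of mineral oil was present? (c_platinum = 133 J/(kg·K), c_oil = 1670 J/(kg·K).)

m ≈ 0.663 kg

|Q_platinum| = |Q_oil|:
0.163×133×(298 − 37.6) = m×1670×(37.6 − 32.5)
8517 m = 5645.2  ⇒  m ≈ 0.6628 kg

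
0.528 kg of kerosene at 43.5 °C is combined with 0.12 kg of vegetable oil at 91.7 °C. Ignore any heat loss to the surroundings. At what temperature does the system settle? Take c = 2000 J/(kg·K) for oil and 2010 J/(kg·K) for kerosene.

T_f ≈ 52.4 °C

Net heat exchanged in the isolated system is zero:
0.12×2000×(T − 91.7) + 0.528×2010×(T − 43.5) = 0
240(T − 91.7) + 1061.3(T − 43.5) = 0
1301.3 T = 68174
T = 68174/1301.3 ≈ 52.39 °C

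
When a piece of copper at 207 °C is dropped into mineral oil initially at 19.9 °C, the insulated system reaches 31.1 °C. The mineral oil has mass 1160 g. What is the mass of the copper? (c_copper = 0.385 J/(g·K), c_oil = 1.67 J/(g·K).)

m ≈ 320 g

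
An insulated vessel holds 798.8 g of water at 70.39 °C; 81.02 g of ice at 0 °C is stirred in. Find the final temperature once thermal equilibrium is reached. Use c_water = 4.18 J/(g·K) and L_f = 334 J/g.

T_f ≈ 56.5 °C

Net heat exchanged in the isolated system is zero:
melt ice: 81.02×334 = 27061; warm the meltwater: 338.66 T; water cools: 798.8×4.18×(T − 70.39) = 3339(T − 70.39)
3677.6 T = 235031 − 27061 = 207970
T ≈ 56.55 °C (positive, so assuming full melt was valid).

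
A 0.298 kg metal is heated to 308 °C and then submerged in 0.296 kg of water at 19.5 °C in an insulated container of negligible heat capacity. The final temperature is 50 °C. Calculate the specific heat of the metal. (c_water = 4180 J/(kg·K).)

m_s c (T_s − T_f) = m_water c_water (T_f − T_0):
0.298·c·(308 − 50) = 0.296·4180·(50 − 19.5)
76.88 c = 37737  ⇒  c ≈ 490.8 J/(kg·K)

c ≈ 491 J/(kg·K)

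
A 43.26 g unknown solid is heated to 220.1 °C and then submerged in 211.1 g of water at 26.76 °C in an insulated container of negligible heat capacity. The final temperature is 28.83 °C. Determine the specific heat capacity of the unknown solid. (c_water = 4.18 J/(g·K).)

c ≈ 0.221 J/(g·K)

Heat lost by the unknown solid = heat gained by the water:
43.26×c×(220.1 − 28.83) = 211.1×4.18×(28.83 − 26.76)
8274.3 c = 1826.6  ⇒  c ≈ 0.2208 J/(g·K)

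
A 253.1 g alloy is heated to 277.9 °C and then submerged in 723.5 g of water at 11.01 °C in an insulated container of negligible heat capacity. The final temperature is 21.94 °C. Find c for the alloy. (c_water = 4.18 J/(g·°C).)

c ≈ 0.51 J/(g·°C)

Net heat exchanged in the isolated system is zero:
253.1·c·(21.94 − 277.9) + 723.5·4.18·(21.94 − 11.01) = 0
-64783 c = -33055
c = -33055/-64783 ≈ 0.5102 J/(g·°C)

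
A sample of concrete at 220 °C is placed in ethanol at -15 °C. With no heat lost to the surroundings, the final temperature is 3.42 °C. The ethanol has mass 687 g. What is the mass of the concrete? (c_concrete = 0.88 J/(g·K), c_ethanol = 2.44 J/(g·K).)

m ≈ 162 g

Let T be the final temperature. ΣQ_i = 0:
m×0.88×(3.42 − 220) + 687×2.44×(3.42 − (-15)) = 0
-190.59 m = -30877
m = -30877/-190.59 ≈ 162 g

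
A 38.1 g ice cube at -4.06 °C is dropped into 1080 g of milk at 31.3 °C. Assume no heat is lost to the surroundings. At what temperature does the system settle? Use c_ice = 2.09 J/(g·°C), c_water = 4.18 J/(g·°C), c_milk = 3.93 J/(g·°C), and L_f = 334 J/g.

T_f ≈ 27.2 °C

Taking heat into each body as positive, Σ m c ΔT = 0:
ice -4.06→0 °C: 38.1·2.09·4.06 = 323.29; melt ice: 38.1·334 = 12725; meltwater 0→T: 38.1·4.18·T = 159.26 T; milk: 4244.4(T − 31.3)
4403.7 T = 132850 − 13049 = 119801
T ≈ 27.20 °C (positive, so assuming full melt was valid).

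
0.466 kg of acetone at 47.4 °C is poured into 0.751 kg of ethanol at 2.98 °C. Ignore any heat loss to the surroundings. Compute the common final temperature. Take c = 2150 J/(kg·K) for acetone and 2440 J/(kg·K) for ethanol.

Setting the total heat transfer to zero:
0.466·2150·(T − 47.4) + 0.751·2440·(T − 2.98) = 0
2834.3 T = 52951
T ≈ 18.68 °C

T_f ≈ 18.7 °C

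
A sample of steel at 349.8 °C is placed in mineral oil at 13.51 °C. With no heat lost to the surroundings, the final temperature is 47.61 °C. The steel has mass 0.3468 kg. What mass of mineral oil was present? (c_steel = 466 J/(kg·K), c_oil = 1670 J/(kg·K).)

m ≈ 0.858 kg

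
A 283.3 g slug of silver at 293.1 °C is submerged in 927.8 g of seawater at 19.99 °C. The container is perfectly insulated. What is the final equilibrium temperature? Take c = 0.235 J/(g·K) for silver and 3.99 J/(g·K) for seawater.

T_f ≈ 24.8 °C

Let T be the final temperature. ΣQ_i = 0:
283.3·0.235·(T − 293.1) + 927.8·3.99·(T − 19.99) = 0
66.58(T − 293.1) + 3701.9(T − 19.99) = 0
3768.5 T = 93515
T = 93515/3768.5 ≈ 24.81 °C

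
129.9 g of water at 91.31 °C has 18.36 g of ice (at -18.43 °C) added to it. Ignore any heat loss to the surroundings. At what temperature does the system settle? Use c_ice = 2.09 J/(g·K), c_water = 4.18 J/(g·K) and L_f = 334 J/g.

Taking heat into each body as positive, Σ m c ΔT = 0:
warm ice to 0 °C: 18.36·2.09·(0 − (-18.43)) = 707.2; latent heat to melt: 18.36·334 = 6132.2; warm the meltwater: 76.74 T; water cools: 129.9·4.18·(T − 91.31) = 542.98(T − 91.31)
619.73 T = 49580 − 6839.4 = 42740
T ≈ 68.97 °C. Since T > 0 °C, the all-ice-melts assumption holds.

T_f ≈ 69.0 °C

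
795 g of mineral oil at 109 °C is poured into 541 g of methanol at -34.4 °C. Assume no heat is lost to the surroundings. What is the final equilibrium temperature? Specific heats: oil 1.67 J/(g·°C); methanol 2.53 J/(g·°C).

Set heat shed by the hot body equal to heat absorbed by the cold body:
795×1.67×(109 − T) = 541×2.53×(T − (-34.4))
1327.6(109 − T) = 1368.7(T − (-34.4))
2696.4 T = 97630  ⇒  T ≈ 36.21 °C

T_f ≈ 36.2 °C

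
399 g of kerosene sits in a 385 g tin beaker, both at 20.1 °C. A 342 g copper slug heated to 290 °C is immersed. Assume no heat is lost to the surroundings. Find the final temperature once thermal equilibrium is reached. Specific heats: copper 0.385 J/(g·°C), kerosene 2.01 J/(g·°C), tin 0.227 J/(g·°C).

T_f ≈ 54.9 °C

T_f is the heat-capacity-weighted average of the initial temperatures:
T_f = (131.67*290 + 801.99*20.1 + 87.39*20.1) / (131.67 + 801.99 + 87.39)
    = 56061 / 1021.1 ≈ 54.90 °C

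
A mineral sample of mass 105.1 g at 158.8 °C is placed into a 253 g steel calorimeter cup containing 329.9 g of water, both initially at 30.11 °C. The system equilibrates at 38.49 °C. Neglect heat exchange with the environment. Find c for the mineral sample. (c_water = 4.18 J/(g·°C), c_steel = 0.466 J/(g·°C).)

c ≈ 0.992 J/(g·°C)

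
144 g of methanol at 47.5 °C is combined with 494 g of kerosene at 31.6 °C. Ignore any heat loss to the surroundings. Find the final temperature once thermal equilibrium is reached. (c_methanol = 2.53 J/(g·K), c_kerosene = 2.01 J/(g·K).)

T_f ≈ 35.9 °C

Set heat shed by the hot body equal to heat absorbed by the cold body:
144×2.53×(47.5 − T) = 494×2.01×(T − 31.6)
364.32(47.5 − T) = 992.94(T − 31.6)
1357.3 T = 48682  ⇒  T ≈ 35.87 °C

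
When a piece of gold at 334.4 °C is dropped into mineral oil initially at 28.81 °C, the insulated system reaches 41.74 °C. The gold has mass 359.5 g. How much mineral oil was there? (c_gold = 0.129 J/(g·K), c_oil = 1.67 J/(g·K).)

m ≈ 629 g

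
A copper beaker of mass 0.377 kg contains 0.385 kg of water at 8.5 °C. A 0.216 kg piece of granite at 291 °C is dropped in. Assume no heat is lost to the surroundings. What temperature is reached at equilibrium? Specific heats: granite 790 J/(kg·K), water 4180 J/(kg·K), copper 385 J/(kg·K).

T_f ≈ 33.5 °C

Heat gained plus heat lost sum to zero:
0.216*790*(T − 291) + 0.385*4180*(T − 8.5) + 0.377*385*(T − 8.5) = 0
170.64(T − 291) + 1609.3(T − 8.5) + 145.15(T − 8.5) = 0
1925.1 T = 64569
T ≈ 33.54 °C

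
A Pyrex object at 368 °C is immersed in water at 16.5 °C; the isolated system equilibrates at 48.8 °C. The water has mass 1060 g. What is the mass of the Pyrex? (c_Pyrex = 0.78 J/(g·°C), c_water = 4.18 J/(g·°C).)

m ≈ 575 g

Heat gained plus heat lost sum to zero:
m×0.78×(48.8 − 368) + 1060×4.18×(48.8 − 16.5) = 0
-248.98 m = -143115
m = -143115/-248.98 ≈ 574.8 g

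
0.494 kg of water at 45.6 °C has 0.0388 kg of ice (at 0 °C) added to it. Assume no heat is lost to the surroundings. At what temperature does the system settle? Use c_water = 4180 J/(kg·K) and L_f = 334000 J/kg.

Energy balance with sensible and latent terms:
melt ice: 0.0388·334000 = 12959; meltwater 0→T: 0.0388·4180·T = 162.18 T; water: 2064.9(T − 45.6)
2227.1 T = 94160 − 12959 = 81201
T ≈ 36.46 °C — above 0 °C, consistent with complete melting.

T_f ≈ 36.5 °C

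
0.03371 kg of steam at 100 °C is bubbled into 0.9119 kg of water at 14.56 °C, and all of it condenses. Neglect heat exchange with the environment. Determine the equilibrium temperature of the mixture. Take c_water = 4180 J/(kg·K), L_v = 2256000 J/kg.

Heat gained plus heat lost sum to zero:
condense steam: −0.03371×2256000 = −76050
  condensate cools 100→T: 0.03371×4180×(T − 100) = 140.91(T − 100)
  water warms: 0.9119×4180×(T − 14.56) = 3811.7(T − 14.56)
3952.6 T = 76050 + 14091 + 55499 = 145640
T ≈ 36.85 °C (< 100 °C, so full condensation is consistent).

T_f ≈ 36.8 °C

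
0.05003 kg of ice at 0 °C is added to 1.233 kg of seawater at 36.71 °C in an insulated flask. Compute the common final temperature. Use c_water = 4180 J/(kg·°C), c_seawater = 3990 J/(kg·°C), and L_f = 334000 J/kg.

T_f ≈ 32.0 °C

Heat gained plus heat lost sum to zero:
melt ice: 0.05003×334000 = 16710; warm the meltwater: 209.13 T; seawater cools: 1.233×3990×(T − 36.71) = 4919.7(T − 36.71)
5128.8 T = 180601 − 16710 = 163891
T ≈ 31.96 °C — above 0 °C, consistent with complete melting.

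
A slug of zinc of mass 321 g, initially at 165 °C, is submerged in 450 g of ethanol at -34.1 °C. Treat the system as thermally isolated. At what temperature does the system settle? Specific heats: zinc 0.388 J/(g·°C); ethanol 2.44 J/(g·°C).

Heat lost by the zinc equals heat gained by the ethanol:
321×0.388×(165 − T) = 450×2.44×(T − (-34.1))
124.55(165 − T) = 1098(T − (-34.1))
1222.5 T = -16891  ⇒  T ≈ -13.82 °C

T_f ≈ -13.8 °C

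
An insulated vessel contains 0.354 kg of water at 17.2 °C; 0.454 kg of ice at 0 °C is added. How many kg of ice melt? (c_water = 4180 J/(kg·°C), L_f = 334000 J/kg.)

Water can give up m c ΔT = 0.354×4180×17.2 = 25451 J before reaching 0 °C.
To melt every bit of ice: 0.454×334000 = 151636 J.
Since 25451 < 151636 J, not all the ice melts; equilibrium is at 0 °C.
m_melt = 25451 / L_f = 0.0762 kg.

m_melted ≈ 0.0762 kg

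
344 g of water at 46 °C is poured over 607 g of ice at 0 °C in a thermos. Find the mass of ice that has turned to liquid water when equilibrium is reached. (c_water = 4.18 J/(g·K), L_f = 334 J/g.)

Cooling the water to 0 °C releases 344·4.18·46 = 66144 J.
Fully melting the ice requires m_ice L_f = 607·334 = 202738 J.
That's not enough to melt it all — equilibrium is at 0 °C with ice remaining.
Mass melted = 66144/334 ≈ 198 g.

m_melted ≈ 198 g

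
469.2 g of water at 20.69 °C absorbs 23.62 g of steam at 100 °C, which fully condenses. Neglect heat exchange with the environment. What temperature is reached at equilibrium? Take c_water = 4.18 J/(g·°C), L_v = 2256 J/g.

Let T be the final temperature. ΣQ_i = 0:
steam→water at 100 °C releases m L_v = 23.62·2256 = 53287; condensate cools 100→T: 23.62·4.18·(T − 100) = 98.73(T − 100); water warms: 469.2·4.18·(T − 20.69) = 1961.3(T − 20.69)
2060 T = 53287 + 9873.2 + 40578 = 103738
T ≈ 50.36 °C (< 100 °C, so full condensation is consistent).

T_f ≈ 50.4 °C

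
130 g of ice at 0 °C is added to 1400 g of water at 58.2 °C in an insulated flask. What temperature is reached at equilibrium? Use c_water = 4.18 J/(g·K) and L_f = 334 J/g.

T_f ≈ 46.5 °C

Taking heat into each body as positive, Σ m c ΔT = 0:
fusion: m_ice L_f = 130×334 = 43420
  meltwater 0→T: 130×4.18×T = 543.4 T
  water cools: 1400×4.18×(T − 58.2) = 5852(T − 58.2)
6395.4 T = 340586 − 43420 = 297166
T ≈ 46.47 °C. Since T > 0 °C, the all-ice-melts assumption holds.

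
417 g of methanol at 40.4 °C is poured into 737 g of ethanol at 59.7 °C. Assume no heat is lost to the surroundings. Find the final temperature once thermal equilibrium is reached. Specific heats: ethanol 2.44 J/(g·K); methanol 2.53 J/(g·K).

Net heat exchanged in the isolated system is zero:
737·2.44·(T − 59.7) + 417·2.53·(T − 40.4) = 0
1798.3(T − 59.7) + 1055(T − 40.4) = 0
(1798.3 + 1055) T = 1798.3·59.7 + 1055·40.4
T = 149980 / 2853.3 = 52.6 °C

T_f ≈ 52.6 °C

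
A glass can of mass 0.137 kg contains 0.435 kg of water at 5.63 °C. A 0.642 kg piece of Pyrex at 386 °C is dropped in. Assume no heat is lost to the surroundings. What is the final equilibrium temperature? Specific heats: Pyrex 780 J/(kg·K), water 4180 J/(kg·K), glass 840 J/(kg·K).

T_f = Σ m_i c_i T_i / Σ m_i c_i:
T_f = (500.76*386 + 1818.3*5.63 + 115.08*5.63) / (500.76 + 1818.3 + 115.08)
    = 204178 / 2434.1 ≈ 83.88 °C

T_f ≈ 83.9 °C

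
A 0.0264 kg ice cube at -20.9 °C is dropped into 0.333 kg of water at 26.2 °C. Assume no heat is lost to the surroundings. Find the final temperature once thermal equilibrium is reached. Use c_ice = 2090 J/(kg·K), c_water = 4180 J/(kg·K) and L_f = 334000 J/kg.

T_f ≈ 17.6 °C

Net heat exchanged in the isolated system is zero:
ice -20.9→0 °C: 0.0264×2090×20.9 = 1153.2
  latent heat to melt: 0.0264×334000 = 8817.6
  meltwater 0→T: 0.0264×4180×T = 110.35 T
  water cools: 0.333×4180×(T − 26.2) = 1391.9(T − 26.2)
1502.3 T = 36469 − 9970.8 = 26498
T ≈ 17.64 °C — above 0 °C, consistent with complete melting.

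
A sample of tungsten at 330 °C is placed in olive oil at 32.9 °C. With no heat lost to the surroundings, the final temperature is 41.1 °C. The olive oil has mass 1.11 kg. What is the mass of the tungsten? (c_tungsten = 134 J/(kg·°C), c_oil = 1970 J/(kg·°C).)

Heat gained plus heat lost sum to zero:
m×134×(41.1 − 330) + 1.11×1970×(41.1 − 32.9) = 0
-38713 m = -17931
m = -17931/-38713 ≈ 0.4632 kg

m ≈ 0.463 kg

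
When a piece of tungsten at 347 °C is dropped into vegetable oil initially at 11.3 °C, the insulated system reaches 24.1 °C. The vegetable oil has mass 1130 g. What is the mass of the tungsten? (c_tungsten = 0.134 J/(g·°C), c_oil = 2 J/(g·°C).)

m ≈ 669 g

Heat lost by the tungsten = heat gained by the oil:
m·0.134·(347 − 24.1) = 1130·2·(24.1 − 11.3)
43.27 m = 28928  ⇒  m ≈ 668.6 g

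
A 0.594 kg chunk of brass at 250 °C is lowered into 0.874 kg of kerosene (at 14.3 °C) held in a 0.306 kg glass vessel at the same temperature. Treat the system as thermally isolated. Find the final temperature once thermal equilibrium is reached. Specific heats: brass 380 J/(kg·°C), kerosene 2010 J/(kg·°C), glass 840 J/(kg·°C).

Net heat exchanged in the isolated system is zero:
0.594×380×(T − 250) + 0.874×2010×(T − 14.3) + 0.306×840×(T − 14.3) = 0
2239.5 T = 85227
T = 85227 / 2239.5 = 38.1 °C

T_f ≈ 38.1 °C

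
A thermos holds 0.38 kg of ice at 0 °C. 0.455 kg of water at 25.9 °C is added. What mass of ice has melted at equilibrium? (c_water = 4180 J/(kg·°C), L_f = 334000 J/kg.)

m_melted ≈ 0.147 kg

Heat available from the water dropping to 0 °C: 0.455×4180×25.9 = 49259 J.
Melting all 0.38 kg of ice would need 0.38×334000 = 126920 J.
49259 J < 126920 J, so only part of the ice melts and the system sits at 0 °C.
m_melted×334000 = 49259  ⇒  m_melted ≈ 0.1475 kg.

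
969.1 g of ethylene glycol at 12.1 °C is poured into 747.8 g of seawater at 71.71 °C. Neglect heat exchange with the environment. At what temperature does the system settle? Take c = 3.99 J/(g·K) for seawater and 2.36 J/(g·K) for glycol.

T_f ≈ 45.8 °C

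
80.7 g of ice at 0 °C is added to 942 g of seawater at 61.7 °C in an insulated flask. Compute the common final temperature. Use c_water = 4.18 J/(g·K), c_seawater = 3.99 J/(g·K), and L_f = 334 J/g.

Conservation of energy gives ΣQ = 0:
fusion: m_ice L_f = 80.7×334 = 26954; meltwater 0→T: 80.7×4.18×T = 337.33 T; seawater cools: 942×3.99×(T − 61.7) = 3758.6(T − 61.7)
4095.9 T = 231904 − 26954 = 204951
T ≈ 50.04 °C. Since T > 0 °C, the all-ice-melts assumption holds.

T_f ≈ 50.0 °C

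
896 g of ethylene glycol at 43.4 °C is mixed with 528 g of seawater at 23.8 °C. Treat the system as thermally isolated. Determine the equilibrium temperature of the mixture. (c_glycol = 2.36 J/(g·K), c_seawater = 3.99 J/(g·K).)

Conservation of energy gives ΣQ = 0:
896·2.36·(T − 43.4) + 528·3.99·(T − 23.8) = 0
(2114.6 + 2106.7) T = 2114.6·43.4 + 2106.7·23.8
T = 141912/4221.3 ≈ 33.62 °C

T_f ≈ 33.6 °C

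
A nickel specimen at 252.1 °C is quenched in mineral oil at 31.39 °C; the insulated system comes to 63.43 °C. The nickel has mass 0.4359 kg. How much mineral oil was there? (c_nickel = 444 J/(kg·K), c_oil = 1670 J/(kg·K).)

m ≈ 0.682 kg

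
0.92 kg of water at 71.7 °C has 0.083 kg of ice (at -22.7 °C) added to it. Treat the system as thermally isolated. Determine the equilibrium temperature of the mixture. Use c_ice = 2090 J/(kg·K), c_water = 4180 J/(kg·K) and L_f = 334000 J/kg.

T_f ≈ 58.2 °C

Heat gained plus heat lost sum to zero:
warm ice to 0 °C: 0.083·2090·(0 − (-22.7)) = 3937.8; fusion: m_ice L_f = 0.083·334000 = 27722; meltwater 0→T: 0.083·4180·T = 346.94 T; water: 3845.6(T − 71.7)
4192.5 T = 275730 − 31660 = 244070
T ≈ 58.22 °C (positive, so assuming full melt was valid).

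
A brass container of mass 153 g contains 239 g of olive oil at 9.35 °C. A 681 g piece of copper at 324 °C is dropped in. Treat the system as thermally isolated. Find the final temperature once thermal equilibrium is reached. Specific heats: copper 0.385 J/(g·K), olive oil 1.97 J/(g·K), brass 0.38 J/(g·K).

T_f ≈ 113.6 °C

With ΣQ=0 the equilibrium temperature is the m·c-weighted mean:
T_f = (262.19×324 + 470.83×9.35 + 58.14×9.35) / (262.19 + 470.83 + 58.14)
    = 89894 / 791.15 ≈ 113.62 °C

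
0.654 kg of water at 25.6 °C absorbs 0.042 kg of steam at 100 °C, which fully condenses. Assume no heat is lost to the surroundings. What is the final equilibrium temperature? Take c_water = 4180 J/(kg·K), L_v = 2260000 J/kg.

Heat gained plus heat lost sum to zero:
steam→water at 100 °C releases m L_v = 0.042×2260000 = 94920; condensate cools 100→T: 0.042×4180×(T − 100) = 175.56(T − 100); original water: 2733.7(T − 25.6)
2909.3 T = 94920 + 17556 + 69983 = 182459
T ≈ 62.72 °C (< 100 °C, so full condensation is consistent).

T_f ≈ 62.7 °C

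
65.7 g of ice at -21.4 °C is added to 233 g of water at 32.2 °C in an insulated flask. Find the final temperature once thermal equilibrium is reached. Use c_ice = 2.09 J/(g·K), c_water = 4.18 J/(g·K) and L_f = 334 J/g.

T_f ≈ 5.2 °C

Conservation of energy gives ΣQ = 0:
ice -21.4→0 °C: 65.7×2.09×21.4 = 2938.5
  latent heat to melt: 65.7×334 = 21944
  warm the meltwater: 274.63 T
  water cools: 233×4.18×(T − 32.2) = 973.94(T − 32.2)
1248.6 T = 31361 − 24882 = 6478.6
T ≈ 5.19 °C (positive, so assuming full melt was valid).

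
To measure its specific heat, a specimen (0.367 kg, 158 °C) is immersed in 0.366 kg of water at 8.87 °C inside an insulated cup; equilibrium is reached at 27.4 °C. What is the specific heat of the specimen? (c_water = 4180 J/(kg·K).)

Net heat exchanged in the isolated system is zero:
0.367·c·(27.4 − 158) + 0.366·4180·(27.4 − 8.87) = 0
-47.93 c = -28349
c = -28349/-47.93 ≈ 591.5 J/(kg·K)

c ≈ 591 J/(kg·K)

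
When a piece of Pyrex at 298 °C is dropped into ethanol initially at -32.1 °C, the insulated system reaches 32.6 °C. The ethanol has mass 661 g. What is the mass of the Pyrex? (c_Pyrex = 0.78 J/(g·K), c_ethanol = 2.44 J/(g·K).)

m ≈ 504 g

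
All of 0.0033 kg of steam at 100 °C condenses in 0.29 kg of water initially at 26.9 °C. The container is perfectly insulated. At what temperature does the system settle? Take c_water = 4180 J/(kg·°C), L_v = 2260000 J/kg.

T_f ≈ 33.8 °C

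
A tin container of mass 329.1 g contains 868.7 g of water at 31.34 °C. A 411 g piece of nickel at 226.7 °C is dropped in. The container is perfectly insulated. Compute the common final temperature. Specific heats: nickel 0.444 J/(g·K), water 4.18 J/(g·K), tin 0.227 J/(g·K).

T_f ≈ 40.5 °C

Conservation of energy gives ΣQ = 0:
411×0.444×(T − 226.7) + 868.7×4.18×(T − 31.34) + 329.1×0.227×(T − 31.34) = 0
182.48(T − 226.7) + 3631.2(T − 31.34) + 74.71(T − 31.34) = 0
3888.4 T = 157511
T ≈ 40.51 °C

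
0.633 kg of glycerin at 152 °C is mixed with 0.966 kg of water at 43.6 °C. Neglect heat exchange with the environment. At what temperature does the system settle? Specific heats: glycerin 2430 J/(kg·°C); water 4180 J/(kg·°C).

T_f ≈ 73.5 °C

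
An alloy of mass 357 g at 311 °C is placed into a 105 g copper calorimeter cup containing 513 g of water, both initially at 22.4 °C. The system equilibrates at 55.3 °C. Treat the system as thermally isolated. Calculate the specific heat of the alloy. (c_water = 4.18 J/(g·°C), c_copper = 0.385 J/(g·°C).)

c ≈ 0.787 J/(g·°C)

Taking heat into each body as positive, Σ m c ΔT = 0:
357·c·(55.3 − 311) + 513·4.18·(55.3 − 22.4) + 105·0.385·(55.3 − 22.4) = 0
-91285 c = -71879
c = -71879/-91285 ≈ 0.7874 J/(g·°C)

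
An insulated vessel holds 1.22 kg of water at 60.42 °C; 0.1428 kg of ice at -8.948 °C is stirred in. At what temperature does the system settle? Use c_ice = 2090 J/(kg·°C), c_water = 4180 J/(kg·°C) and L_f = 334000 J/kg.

T_f ≈ 45.2 °C

Let T be the final temperature. ΣQ_i = 0:
ice -8.948→0 °C: 0.1428·2090·8.948 = 2670.5
  fusion: m_ice L_f = 0.1428·334000 = 47695
  meltwater 0→T: 0.1428·4180·T = 596.9 T
  water cools: 1.22·4180·(T − 60.42) = 5099.6(T − 60.42)
5696.5 T = 308118 − 50366 = 257752
T ≈ 45.25 °C. Since T > 0 °C, the all-ice-melts assumption holds.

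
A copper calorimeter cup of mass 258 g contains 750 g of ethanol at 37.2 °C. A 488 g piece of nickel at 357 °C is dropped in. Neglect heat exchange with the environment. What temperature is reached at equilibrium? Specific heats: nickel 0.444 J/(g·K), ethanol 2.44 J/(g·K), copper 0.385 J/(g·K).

Taking heat into each body as positive, Σ m c ΔT = 0:
488×0.444×(T − 357) + 750×2.44×(T − 37.2) + 258×0.385×(T − 37.2) = 0
216.67(T − 357) + 1830(T − 37.2) + 99.33(T − 37.2) = 0
2146 T = 149123
T = 149123 / 2146 = 69.5 °C

T_f ≈ 69.5 °C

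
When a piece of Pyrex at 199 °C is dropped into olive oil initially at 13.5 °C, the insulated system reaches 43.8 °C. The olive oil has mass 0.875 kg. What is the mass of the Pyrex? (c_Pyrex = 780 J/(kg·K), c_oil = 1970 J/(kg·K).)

m ≈ 0.431 kg

Let T be the final temperature. ΣQ_i = 0:
m×780×(43.8 − 199) + 0.875×1970×(43.8 − 13.5) = 0
-121056 m = -52230
m = -52230/-121056 ≈ 0.4315 kg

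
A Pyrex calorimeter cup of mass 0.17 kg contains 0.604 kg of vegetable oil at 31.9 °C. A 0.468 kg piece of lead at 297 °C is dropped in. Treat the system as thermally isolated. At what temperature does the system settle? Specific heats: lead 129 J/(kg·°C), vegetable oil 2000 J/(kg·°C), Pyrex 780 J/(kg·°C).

T_f ≈ 43.3 °C

Net heat exchanged in the isolated system is zero:
0.468·129·(T − 297) + 0.604·2000·(T − 31.9) + 0.17·780·(T − 31.9) = 0
60.37(T − 297) + 1208(T − 31.9) + 132.6(T − 31.9) = 0
(60.37 + 1208 + 132.6) T = 60.37·297 + 1208·31.9 + 132.6·31.9
T = 60696 / 1401 = 43.3 °C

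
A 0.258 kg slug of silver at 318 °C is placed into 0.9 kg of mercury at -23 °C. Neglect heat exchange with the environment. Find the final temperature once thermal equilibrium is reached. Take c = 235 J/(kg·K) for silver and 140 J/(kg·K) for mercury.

T_f ≈ 87.8 °C

Energy conservation, ΣQ = 0:
0.258×235×(T − 318) + 0.9×140×(T − (-23)) = 0
60.63(T − 318) + 126(T − (-23)) = 0
186.63 T = 16382
T = 16382/186.63 ≈ 87.78 °C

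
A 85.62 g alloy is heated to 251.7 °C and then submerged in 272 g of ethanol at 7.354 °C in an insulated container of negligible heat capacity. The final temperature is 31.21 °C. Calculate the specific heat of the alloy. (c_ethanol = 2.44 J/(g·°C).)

c ≈ 0.839 J/(g·°C)

Heat lost by the alloy = heat gained by the ethanol:
85.62×c×(251.7 − 31.21) = 272×2.44×(31.21 − 7.354)
18878 c = 15833  ⇒  c ≈ 0.8387 J/(g·°C)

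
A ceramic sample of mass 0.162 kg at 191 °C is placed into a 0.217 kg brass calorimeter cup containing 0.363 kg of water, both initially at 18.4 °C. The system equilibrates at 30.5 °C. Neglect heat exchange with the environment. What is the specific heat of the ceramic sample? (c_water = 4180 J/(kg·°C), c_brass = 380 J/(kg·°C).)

Net heat exchanged in the isolated system is zero:
0.162×c×(30.5 − 191) + 0.363×4180×(30.5 − 18.4) + 0.217×380×(30.5 − 18.4) = 0
-26 c = -19358
c = -19358/-26 ≈ 744.5 J/(kg·°C)

c ≈ 744 J/(kg·°C)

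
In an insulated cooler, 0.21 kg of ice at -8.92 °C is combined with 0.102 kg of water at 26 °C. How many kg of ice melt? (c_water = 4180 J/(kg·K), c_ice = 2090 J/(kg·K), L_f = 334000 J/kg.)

m_melted ≈ 0.0215 kg

Heat available from the water dropping to 0 °C: 0.102×4180×26 = 11085 J.
Of that, 0.21×2090×8.92 = 3915 J goes to bring the ice to 0 °C, leaving 7170.4 J.
To melt every bit of ice: 0.21×334000 = 70140 J.
That's not enough to melt it all — equilibrium is at 0 °C with ice remaining.
m_melted×334000 = 7170.4  ⇒  m_melted ≈ 0.02147 kg.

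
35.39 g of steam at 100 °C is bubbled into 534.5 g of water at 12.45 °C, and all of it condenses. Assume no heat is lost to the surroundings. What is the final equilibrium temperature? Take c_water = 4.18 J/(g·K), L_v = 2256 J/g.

Taking heat into each body as positive, Σ m c ΔT = 0:
condense steam: −35.39×2256 = −79840
  condensed water 100 °C→T: 147.93(T − 100)
  water warms: 534.5×4.18×(T − 12.45) = 2234.2(T − 12.45)
2382.1 T = 79840 + 14793 + 27816 = 122449
T ≈ 51.40 °C — below 100 °C, confirming all the steam condensed.

T_f ≈ 51.4 °C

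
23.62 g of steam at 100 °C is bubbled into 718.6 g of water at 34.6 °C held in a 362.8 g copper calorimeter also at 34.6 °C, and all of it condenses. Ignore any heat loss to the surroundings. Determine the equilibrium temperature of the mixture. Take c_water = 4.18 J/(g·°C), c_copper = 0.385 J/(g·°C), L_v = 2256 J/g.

T_f ≈ 53.0 °C

Sum of m c ΔT and latent-heat terms is zero:
condense steam: −23.62×2256 = −53287; condensed water 100 °C→T: 98.73(T − 100); water warms: 718.6×4.18×(T − 34.6) = 3003.7(T − 34.6); copper cup: 362.8×0.385×(T − 34.6) = 139.68(T − 34.6)
3242.2 T = 53287 + 9873.2 + 108763 = 171922
T ≈ 53.03 °C (< 100 °C, so full condensation is consistent).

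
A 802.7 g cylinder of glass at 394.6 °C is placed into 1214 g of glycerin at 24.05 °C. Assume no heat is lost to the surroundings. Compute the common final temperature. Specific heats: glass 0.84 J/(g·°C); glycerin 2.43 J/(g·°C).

T_f = Σ m_i c_i T_i / Σ m_i c_i:
T_f = (674.27·394.6 + 2950·24.05) / (674.27 + 2950)
    = 337014 / 3624.3 ≈ 92.99 °C

T_f ≈ 93.0 °C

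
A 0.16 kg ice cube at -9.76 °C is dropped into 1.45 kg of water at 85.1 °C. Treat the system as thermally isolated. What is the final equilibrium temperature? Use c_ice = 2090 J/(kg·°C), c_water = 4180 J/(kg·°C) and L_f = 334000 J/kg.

T_f ≈ 68.2 °C

Conservation of energy gives ΣQ = 0:
warm ice to 0 °C: 0.16×2090×(0 − (-9.76)) = 3263.7
  fusion: m_ice L_f = 0.16×334000 = 53440
  warm the meltwater: 668.8 T
  water cools: 1.45×4180×(T − 85.1) = 6061(T − 85.1)
6729.8 T = 515791 − 56704 = 459087
T ≈ 68.22 °C (positive, so assuming full melt was valid).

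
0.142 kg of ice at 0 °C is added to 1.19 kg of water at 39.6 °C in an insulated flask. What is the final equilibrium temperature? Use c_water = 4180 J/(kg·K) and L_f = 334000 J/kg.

T_f ≈ 26.9 °C

Setting the total heat transfer to zero:
melt ice: 0.142·334000 = 47428
  warm the meltwater: 593.56 T
  water: 4974.2(T − 39.6)
5567.8 T = 196978 − 47428 = 149550
T ≈ 26.86 °C. Since T > 0 °C, the all-ice-melts assumption holds.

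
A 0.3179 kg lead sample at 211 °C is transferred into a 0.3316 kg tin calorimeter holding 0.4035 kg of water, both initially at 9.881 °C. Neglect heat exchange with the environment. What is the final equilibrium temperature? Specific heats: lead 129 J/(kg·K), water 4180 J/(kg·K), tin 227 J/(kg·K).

T_f ≈ 14.5 °C

T_f is the heat-capacity-weighted average of the initial temperatures:
T_f = (41.01*211 + 1686.6*9.881 + 75.27*9.881) / (41.01 + 1686.6 + 75.27)
    = 26062 / 1802.9 ≈ 14.46 °C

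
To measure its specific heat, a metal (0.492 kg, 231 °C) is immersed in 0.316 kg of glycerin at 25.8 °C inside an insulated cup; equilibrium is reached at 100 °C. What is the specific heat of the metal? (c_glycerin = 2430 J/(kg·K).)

c ≈ 884 J/(kg·K)

m_s c (T_s − T_f) = m_glycerin c_glycerin (T_f − T_0):
0.492·c·(231 − 100) = 0.316·2430·(100 − 25.8)
64.45 c = 56977  ⇒  c ≈ 884 J/(kg·K)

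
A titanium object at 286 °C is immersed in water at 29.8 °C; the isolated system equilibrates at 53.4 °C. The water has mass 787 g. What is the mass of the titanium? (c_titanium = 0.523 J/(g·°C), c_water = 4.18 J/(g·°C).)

Net heat exchanged in the isolated system is zero:
m×0.523×(53.4 − 286) + 787×4.18×(53.4 − 29.8) = 0
-121.65 m = -77636
m = -77636/-121.65 ≈ 638.2 g

m ≈ 638 g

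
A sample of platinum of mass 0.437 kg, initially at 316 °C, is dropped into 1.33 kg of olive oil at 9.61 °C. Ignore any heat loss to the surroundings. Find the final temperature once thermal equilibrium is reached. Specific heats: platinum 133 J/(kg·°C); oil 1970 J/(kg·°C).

Set heat shed by the hot body equal to heat absorbed by the cold body:
0.437×133×(316 − T) = 1.33×1970×(T − 9.61)
58.12(316 − T) = 2620.1(T − 9.61)
2678.2 T = 43545  ⇒  T ≈ 16.26 °C

T_f ≈ 16.3 °C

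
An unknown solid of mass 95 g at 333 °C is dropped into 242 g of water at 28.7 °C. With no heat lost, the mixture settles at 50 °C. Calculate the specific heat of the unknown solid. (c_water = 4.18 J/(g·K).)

Setting the total heat transfer to zero:
95·c·(50 − 333) + 242·4.18·(50 − 28.7) = 0
-26885 c = -21546
c = -21546/-26885 ≈ 0.8014 J/(g·K)

c ≈ 0.801 J/(g·K)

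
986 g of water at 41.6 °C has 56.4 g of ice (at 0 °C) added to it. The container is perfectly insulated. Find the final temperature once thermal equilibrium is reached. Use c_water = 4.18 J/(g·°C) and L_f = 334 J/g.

Setting the total heat transfer to zero:
fusion: m_ice L_f = 56.4·334 = 18838
  warm the meltwater: 235.75 T
  water: 4121.5(T − 41.6)
4357.2 T = 171454 − 18838 = 152616
T ≈ 35.03 °C. Since T > 0 °C, the all-ice-melts assumption holds.

T_f ≈ 35.0 °C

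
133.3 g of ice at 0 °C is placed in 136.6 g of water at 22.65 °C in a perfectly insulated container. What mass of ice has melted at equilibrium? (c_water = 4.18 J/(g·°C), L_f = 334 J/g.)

Heat available from the water dropping to 0 °C: 136.6·4.18·22.65 = 12933 J.
Fully melting the ice requires m_ice L_f = 133.3·334 = 44522 J.
That's not enough to melt it all — equilibrium is at 0 °C with ice remaining.
m_melt = 12933 / L_f = 38.72 g.

m_melted ≈ 38.7 g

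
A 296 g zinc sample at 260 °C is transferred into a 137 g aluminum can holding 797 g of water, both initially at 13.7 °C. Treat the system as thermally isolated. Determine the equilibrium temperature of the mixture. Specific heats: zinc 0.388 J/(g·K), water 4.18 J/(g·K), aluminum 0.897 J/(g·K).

T_f ≈ 21.6 °C

T_f is the heat-capacity-weighted average of the initial temperatures:
T_f = (114.85×260 + 3331.5×13.7 + 122.89×13.7) / (114.85 + 3331.5 + 122.89)
    = 77185 / 3569.2 ≈ 21.63 °C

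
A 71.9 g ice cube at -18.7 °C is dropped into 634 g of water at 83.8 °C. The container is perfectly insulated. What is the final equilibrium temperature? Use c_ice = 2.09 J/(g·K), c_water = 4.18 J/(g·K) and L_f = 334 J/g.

T_f ≈ 66.2 °C

Heat gained plus heat lost sum to zero:
ice -18.7→0 °C: 71.9·2.09·18.7 = 2810.1; latent heat to melt: 71.9·334 = 24015; meltwater 0→T: 71.9·4.18·T = 300.54 T; water: 2650.1(T − 83.8)
2950.7 T = 222080 − 26825 = 195255
T ≈ 66.17 °C (positive, so assuming full melt was valid).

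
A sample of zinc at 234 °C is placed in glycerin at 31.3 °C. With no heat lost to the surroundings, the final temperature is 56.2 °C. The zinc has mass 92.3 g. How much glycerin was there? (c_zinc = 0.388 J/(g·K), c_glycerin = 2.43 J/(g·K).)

Let T be the final temperature. ΣQ_i = 0:
92.3×0.388×(56.2 − 234) + m×2.43×(56.2 − 31.3) = 0
60.51 m = 6367.4
m = 6367.4/60.51 ≈ 105.2 g

m ≈ 105 g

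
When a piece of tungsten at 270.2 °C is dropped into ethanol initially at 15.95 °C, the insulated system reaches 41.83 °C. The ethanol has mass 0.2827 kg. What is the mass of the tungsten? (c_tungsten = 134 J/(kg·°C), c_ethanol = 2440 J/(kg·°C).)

|Q_tungsten| = |Q_ethanol|:
m·134·(270.2 − 41.83) = 0.2827·2440·(41.83 − 15.95)
30602 m = 17852  ⇒  m ≈ 0.5834 kg

m ≈ 0.583 kg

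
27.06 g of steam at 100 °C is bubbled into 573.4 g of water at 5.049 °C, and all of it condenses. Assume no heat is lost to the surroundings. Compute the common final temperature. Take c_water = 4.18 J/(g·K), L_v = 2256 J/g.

Setting the total heat transfer to zero:
condense steam: −27.06·2256 = −61047
  condensed water 100 °C→T: 113.11(T − 100)
  original water: 2396.8(T − 5.049)
2509.9 T = 61047 + 11311 + 12102 = 84460
T ≈ 33.65 °C, under the boiling point, so the assumption holds.

T_f ≈ 33.7 °C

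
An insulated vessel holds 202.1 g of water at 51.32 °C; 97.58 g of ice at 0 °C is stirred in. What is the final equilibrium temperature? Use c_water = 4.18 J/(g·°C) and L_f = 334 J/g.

Setting the total heat transfer to zero:
latent heat to melt: 97.58×334 = 32592
  warm the meltwater: 407.88 T
  water cools: 202.1×4.18×(T − 51.32) = 844.78(T − 51.32)
1252.7 T = 43354 − 32592 = 10762
T ≈ 8.59 °C (positive, so assuming full melt was valid).

T_f ≈ 8.6 °C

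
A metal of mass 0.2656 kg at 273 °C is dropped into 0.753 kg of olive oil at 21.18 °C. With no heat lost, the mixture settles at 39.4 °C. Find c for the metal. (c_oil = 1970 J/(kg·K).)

Let T be the final temperature. ΣQ_i = 0:
0.2656·c·(39.4 − 273) + 0.753·1970·(39.4 − 21.18) = 0
-62.04 c = -27028
c = -27028/-62.04 ≈ 435.6 J/(kg·K)

c ≈ 436 J/(kg·K)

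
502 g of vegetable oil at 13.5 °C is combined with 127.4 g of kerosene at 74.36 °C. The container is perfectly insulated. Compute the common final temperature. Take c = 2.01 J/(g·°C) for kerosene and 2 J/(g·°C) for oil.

T_f ≈ 25.9 °C

Heat lost by the kerosene equals heat gained by the oil:
127.4·2.01·(74.36 − T) = 502·2·(T − 13.5)
256.07(74.36 − T) = 1004(T − 13.5)
1260.1 T = 32596  ⇒  T ≈ 25.87 °C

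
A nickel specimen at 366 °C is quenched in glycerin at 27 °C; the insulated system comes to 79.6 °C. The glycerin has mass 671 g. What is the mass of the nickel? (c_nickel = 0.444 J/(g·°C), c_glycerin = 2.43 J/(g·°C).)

Heat lost by the nickel = heat gained by the glycerin:
m×0.444×(366 − 79.6) = 671×2.43×(79.6 − 27)
127.16 m = 85766  ⇒  m ≈ 674.5 g

m ≈ 674 g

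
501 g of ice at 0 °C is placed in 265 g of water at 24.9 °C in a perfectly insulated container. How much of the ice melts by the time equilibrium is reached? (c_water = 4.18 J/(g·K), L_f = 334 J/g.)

Cooling the water to 0 °C releases 265×4.18×24.9 = 27582 J.
Melting all 501 g of ice would need 501×334 = 167334 J.
That's not enough to melt it all — equilibrium is at 0 °C with ice remaining.
Mass melted = 27582/334 ≈ 82.58 g.

m_melted ≈ 82.6 g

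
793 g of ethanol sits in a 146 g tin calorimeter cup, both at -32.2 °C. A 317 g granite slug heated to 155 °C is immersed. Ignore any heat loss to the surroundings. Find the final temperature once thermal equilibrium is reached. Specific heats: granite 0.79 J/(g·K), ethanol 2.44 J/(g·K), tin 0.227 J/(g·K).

T_f ≈ -11.1 °C

Let T be the final temperature. ΣQ_i = 0:
317·0.79·(T − 155) + 793·2.44·(T − (-32.2)) + 146·0.227·(T − (-32.2)) = 0
250.43(T − 155) + 1934.9(T − (-32.2)) + 33.14(T − (-32.2)) = 0
(250.43 + 1934.9 + 33.14) T = 250.43·155 + 1934.9·(-32.2) + 33.14·(-32.2)
T = -24555/2218.5 ≈ -11.07 °C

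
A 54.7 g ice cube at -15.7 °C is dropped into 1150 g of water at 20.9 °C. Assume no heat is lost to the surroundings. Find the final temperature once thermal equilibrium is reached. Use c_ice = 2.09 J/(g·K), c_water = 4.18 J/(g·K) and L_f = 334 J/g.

T_f ≈ 16.0 °C

Setting the total heat transfer to zero:
warm ice to 0 °C: 54.7·2.09·(0 − (-15.7)) = 1794.9; latent heat to melt: 54.7·334 = 18270; meltwater 0→T: 54.7·4.18·T = 228.65 T; water: 4807(T − 20.9)
5035.6 T = 100466 − 20065 = 80402
T ≈ 15.97 °C — above 0 °C, consistent with complete melting.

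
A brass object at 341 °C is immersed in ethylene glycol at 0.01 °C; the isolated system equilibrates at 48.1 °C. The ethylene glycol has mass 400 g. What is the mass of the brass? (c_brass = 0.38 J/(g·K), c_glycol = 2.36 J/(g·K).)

m ≈ 408 g

Heat lost by the brass = heat gained by the glycol:
m×0.38×(341 − 48.1) = 400×2.36×(48.1 − 0.01)
111.3 m = 45397  ⇒  m ≈ 407.9 g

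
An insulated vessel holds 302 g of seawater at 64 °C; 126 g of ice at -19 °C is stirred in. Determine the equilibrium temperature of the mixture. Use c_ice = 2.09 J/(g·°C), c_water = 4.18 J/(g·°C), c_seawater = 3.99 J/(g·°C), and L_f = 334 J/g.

Conservation of energy gives ΣQ = 0:
ice -19→0 °C: 126×2.09×19 = 5003.5
  melt ice: 126×334 = 42084
  warm the meltwater: 526.68 T
  seawater: 1205(T − 64)
1731.7 T = 77119 − 47087 = 30031
T ≈ 17.34 °C. Since T > 0 °C, the all-ice-melts assumption holds.

T_f ≈ 17.3 °C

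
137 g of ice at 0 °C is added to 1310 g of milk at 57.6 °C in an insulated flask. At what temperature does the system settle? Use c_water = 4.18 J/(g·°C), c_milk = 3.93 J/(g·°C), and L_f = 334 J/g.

T_f ≈ 43.8 °C

Energy balance with sensible and latent terms:
fusion: m_ice L_f = 137·334 = 45758
  warm the meltwater: 572.66 T
  milk cools: 1310·3.93·(T − 57.6) = 5148.3(T − 57.6)
5721 T = 296542 − 45758 = 250784
T ≈ 43.84 °C (positive, so assuming full melt was valid).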